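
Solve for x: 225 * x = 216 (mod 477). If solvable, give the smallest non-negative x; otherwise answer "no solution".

37

First find gcd(225, 477):
477 = 2·225 + 27
225 = 8·27 + 9
27 = 3·9 + 0
gcd = 9 and 9 | 216, so solutions exist. Divide through by 9: 25x ≡ 24 (mod 53).
Now find 25⁻¹ mod 53:
53 = 2*25 + 3
25 = 8*3 + 1
3 = 3*1 + 0
Back-substitute:
1 = 25 − 8·3
1 = −8·53 + 17·25
So 25⁻¹ ≡ 17 (mod 53).
Then x ≡ 17·24 ≡ 37 (mod 53); the smallest non-negative solution is x = 37.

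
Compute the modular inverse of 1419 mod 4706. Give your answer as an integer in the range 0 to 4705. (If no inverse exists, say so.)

3595

gcd(4706, 1419) by repeated division:
4706 = 3·1419 + 449
1419 = 3·449 + 72
449 = 6·72 + 17
72 = 4·17 + 4
17 = 4·4 + 1
4 = 4·1 + 0
The gcd is 1. Working backward:
1 = 17 − 4·4
1 = −4·72 + 17·17
1 = 17·449 − 106·72
1 = −106·1419 + 335·449
1 = 335·4706 − 1111·1419
Hence 1419⁻¹ ≡ -1111 ≡ 3595 (mod 4706).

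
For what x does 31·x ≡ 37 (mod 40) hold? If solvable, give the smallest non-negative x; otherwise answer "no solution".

27

First find gcd(31, 40):
40 = 1·31 + 9
31 = 3·9 + 4
9 = 2·4 + 1
4 = 4·1 + 0
gcd = 1, so a unique solution mod 40 exists.
Back-substitute for the Bézout coefficients:
1 = 9 − 2·4
1 = −2·31 + 7·9
1 = 7·40 − 9·31
So 31·(-9) ≡ 1 (mod 40), giving 31⁻¹ ≡ 31.
x ≡ 31⁻¹·37 ≡ 31·37 ≡ 27 (mod 40).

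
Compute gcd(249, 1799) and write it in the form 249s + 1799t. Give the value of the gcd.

Euclidean algorithm:
1799 = 7×249 + 56
249 = 4×56 + 25
56 = 2×25 + 6
25 = 4×6 + 1
6 = 6×1 + 0
gcd(249, 1799) = 1.
Working backward:
1 = 25 − 4·6
1 = −4·56 + 9·25
1 = 9·249 − 40·56
1 = −40·1799 + 289·249
So 1 = (-40)·1799 + (289)·249.

1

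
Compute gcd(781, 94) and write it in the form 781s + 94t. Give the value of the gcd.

1

Euclidean algorithm:
781 = 8*94 + 29
94 = 3*29 + 7
29 = 4*7 + 1
7 = 7*1 + 0
gcd(781, 94) = 1.
Working backward:
1 = 29 − 4·7
1 = −4·94 + 13·29
1 = 13·781 − 108·94
So 1 = (13)·781 + (-108)·94.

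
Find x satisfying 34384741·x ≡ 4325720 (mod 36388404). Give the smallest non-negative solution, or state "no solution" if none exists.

First find gcd(34384741, 36388404):
36388404 = 1*34384741 + 2003663
34384741 = 17*2003663 + 322470
2003663 = 6*322470 + 68843
322470 = 4*68843 + 47098
68843 = 1*47098 + 21745
47098 = 2*21745 + 3608
21745 = 6*3608 + 97
3608 = 37*97 + 19
97 = 5*19 + 2
19 = 9*2 + 1
2 = 2*1 + 0
gcd = 1, so a unique solution mod 36388404 exists.
Back-substitute for the Bézout coefficients:
1 = 19 − 9·2
1 = −9·97 + 46·19
1 = 46·3608 − 1711·97
1 = −1711·21745 + 10312·3608
1 = 10312·47098 − 22335·21745
1 = −22335·68843 + 32647·47098
1 = 32647·322470 − 152923·68843
1 = −152923·2003663 + 950185·322470
1 = 950185·34384741 − 16306068·2003663
1 = −16306068·36388404 + 17256253·34384741
So 34384741·(17256253) ≡ 1 (mod 36388404), giving 34384741⁻¹ ≡ 17256253.
x ≡ 34384741⁻¹·4325720 ≡ 17256253·4325720 ≡ 2297720 (mod 36388404).

2297720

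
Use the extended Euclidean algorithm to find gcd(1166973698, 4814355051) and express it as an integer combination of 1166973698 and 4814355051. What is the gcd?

Repeated division:
4814355051 = 4·1166973698 + 146460259
1166973698 = 7·146460259 + 141751885
146460259 = 1·141751885 + 4708374
141751885 = 30·4708374 + 500665
4708374 = 9·500665 + 202389
500665 = 2·202389 + 95887
202389 = 2·95887 + 10615
95887 = 9·10615 + 352
10615 = 30·352 + 55
352 = 6·55 + 22
55 = 2·22 + 11
22 = 2·11 + 0
gcd(1166973698, 4814355051) = 11.
Express as a combination:
11 = 55 − 2·22
11 = −2·352 + 13·55
11 = 13·10615 − 392·352
11 = −392·95887 + 3541·10615
11 = 3541·202389 − 7474·95887
11 = −7474·500665 + 18489·202389
11 = 18489·4708374 − 173875·500665
11 = −173875·141751885 + 5234739·4708374
11 = 5234739·146460259 − 5408614·141751885
11 = −5408614·1166973698 + 43095037·146460259
11 = 43095037·4814355051 − 177788762·1166973698
So 11 = (43095037)·4814355051 + (-177788762)·1166973698.

11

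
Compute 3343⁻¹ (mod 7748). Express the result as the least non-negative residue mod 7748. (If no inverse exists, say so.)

839

gcd(7748, 3343) by repeated division:
7748 = 2·3343 + 1062
3343 = 3·1062 + 157
1062 = 6·157 + 120
157 = 1·120 + 37
120 = 3·37 + 9
37 = 4·9 + 1
9 = 9·1 + 0
gcd = 1, so the inverse exists. Back-substitute:
1 = 37 − 4·9
1 = −4·120 + 13·37
1 = 13·157 − 17·120
1 = −17·1062 + 115·157
1 = 115·3343 − 362·1062
1 = −362·7748 + 839·3343
So 3343·839 ≡ 1 (mod 7748).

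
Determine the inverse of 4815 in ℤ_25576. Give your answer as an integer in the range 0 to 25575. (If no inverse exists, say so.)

22543

gcd(25576, 4815) by repeated division:
25576 = 5·4815 + 1501
4815 = 3·1501 + 312
1501 = 4·312 + 253
312 = 1·253 + 59
253 = 4·59 + 17
59 = 3·17 + 8
17 = 2·8 + 1
8 = 8·1 + 0
Since gcd(4815, 25576) = 1, back-substitute to write 1 as a combination:
1 = 17 − 2·8
1 = −2·59 + 7·17
1 = 7·253 − 30·59
1 = −30·312 + 37·253
1 = 37·1501 − 178·312
1 = −178·4815 + 571·1501
1 = 571·25576 − 3033·4815
Thus 4815·(-3033) ≡ 1 (mod 25576); reducing, -3033 mod 25576 = 22543.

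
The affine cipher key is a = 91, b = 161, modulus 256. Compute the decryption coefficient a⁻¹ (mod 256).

Extended Euclidean algorithm:
256 = 2·91 + 74
91 = 1·74 + 17
74 = 4·17 + 6
17 = 2·6 + 5
6 = 1·5 + 1
5 = 5·1 + 0
Since gcd(91, 256) = 1, back-substitute to write 1 as a combination:
1 = 6 − 5
1 = −17 + 3·6
1 = 3·74 − 13·17
1 = −13·91 + 16·74
1 = 16·256 − 45·91
Thus 91·(-45) ≡ 1 (mod 256); reducing, -45 mod 256 = 211.

211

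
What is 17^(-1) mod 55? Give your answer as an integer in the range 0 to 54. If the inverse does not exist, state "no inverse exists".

13

Apply the Euclidean algorithm to 55 and 17:
55 = 3·17 + 4
17 = 4·4 + 1
4 = 4·1 + 0
gcd = 1, so the inverse exists. Back-substitute:
1 = 17 − 4·4
1 = −4·55 + 13·17
So 17·13 ≡ 1 (mod 55).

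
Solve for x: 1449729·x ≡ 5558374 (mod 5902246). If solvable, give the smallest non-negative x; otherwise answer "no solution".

First find gcd(1449729, 5902246):
5902246 = 4*1449729 + 103330
1449729 = 14*103330 + 3109
103330 = 33*3109 + 733
3109 = 4*733 + 177
733 = 4*177 + 25
177 = 7*25 + 2
25 = 12*2 + 1
2 = 2*1 + 0
gcd = 1, so a unique solution mod 5902246 exists.
Back-substitute for the Bézout coefficients:
1 = 25 − 12·2
1 = −12·177 + 85·25
1 = 85·733 − 352·177
1 = −352·3109 + 1493·733
1 = 1493·103330 − 49621·3109
1 = −49621·1449729 + 696187·103330
1 = 696187·5902246 − 2834369·1449729
So 1449729·(-2834369) ≡ 1 (mod 5902246), giving 1449729⁻¹ ≡ 3067877.
x ≡ 1449729⁻¹·5558374 ≡ 3067877·5558374 ≡ 4548050 (mod 5902246).

4548050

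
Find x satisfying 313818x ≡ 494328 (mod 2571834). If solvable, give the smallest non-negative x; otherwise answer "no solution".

145165

First find gcd(313818, 2571834):
2571834 = 8*313818 + 61290
313818 = 5*61290 + 7368
61290 = 8*7368 + 2346
7368 = 3*2346 + 330
2346 = 7*330 + 36
330 = 9*36 + 6
36 = 6*6 + 0
gcd = 6 and 6 | 494328, so solutions exist. Divide through by 6: 52303x ≡ 82388 (mod 428639).
Now find 52303⁻¹ mod 428639:
428639 = 8*52303 + 10215
52303 = 5*10215 + 1228
10215 = 8*1228 + 391
1228 = 3*391 + 55
391 = 7*55 + 6
55 = 9*6 + 1
6 = 6*1 + 0
Back-substitute:
1 = 55 − 9·6
1 = −9·391 + 64·55
1 = 64·1228 − 201·391
1 = −201·10215 + 1672·1228
1 = 1672·52303 − 8561·10215
1 = −8561·428639 + 70160·52303
So 52303⁻¹ ≡ 70160 (mod 428639).
Then x ≡ 70160·82388 ≡ 145165 (mod 428639); the smallest non-negative solution is x = 145165.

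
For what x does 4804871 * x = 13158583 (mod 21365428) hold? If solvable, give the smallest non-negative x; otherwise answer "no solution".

First find gcd(4804871, 21365428):
21365428 = 4·4804871 + 2145944
4804871 = 2·2145944 + 512983
2145944 = 4·512983 + 94012
512983 = 5·94012 + 42923
94012 = 2·42923 + 8166
42923 = 5·8166 + 2093
8166 = 3·2093 + 1887
2093 = 1·1887 + 206
1887 = 9·206 + 33
206 = 6·33 + 8
33 = 4·8 + 1
8 = 8·1 + 0
gcd = 1, so a unique solution mod 21365428 exists.
Back-substitute for the Bézout coefficients:
1 = 33 − 4·8
1 = −4·206 + 25·33
1 = 25·1887 − 229·206
1 = −229·2093 + 254·1887
1 = 254·8166 − 991·2093
1 = −991·42923 + 5209·8166
1 = 5209·94012 − 11409·42923
1 = −11409·512983 + 62254·94012
1 = 62254·2145944 − 260425·512983
1 = −260425·4804871 + 583104·2145944
1 = 583104·21365428 − 2592841·4804871
So 4804871·(-2592841) ≡ 1 (mod 21365428), giving 4804871⁻¹ ≡ 18772587.
x ≡ 4804871⁻¹·13158583 ≡ 18772587·13158583 ≡ 17987477 (mod 21365428).

17987477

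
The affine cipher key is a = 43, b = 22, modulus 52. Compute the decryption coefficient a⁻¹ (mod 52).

Extended Euclidean algorithm:
52 = 1·43 + 9
43 = 4·9 + 7
9 = 1·7 + 2
7 = 3·2 + 1
2 = 2·1 + 0
The gcd is 1. Working backward:
1 = 7 − 3·2
1 = −3·9 + 4·7
1 = 4·43 − 19·9
1 = −19·52 + 23·43
So 43·23 ≡ 1 (mod 52).

23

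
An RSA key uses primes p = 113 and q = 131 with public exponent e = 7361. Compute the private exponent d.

φ(n) = (p−1)(q−1) = 112·130 = 14560.
Need d with 7361·d ≡ 1 (mod 14560). Apply the extended Euclidean algorithm:
14560 = 1×7361 + 7199
7361 = 1×7199 + 162
7199 = 44×162 + 71
162 = 2×71 + 20
71 = 3×20 + 11
20 = 1×11 + 9
11 = 1×9 + 2
9 = 4×2 + 1
2 = 2×1 + 0
Back-substitute:
1 = 9 − 4·2
1 = −4·11 + 5·9
1 = 5·20 − 9·11
1 = −9·71 + 32·20
1 = 32·162 − 73·71
1 = −73·7199 + 3244·162
1 = 3244·7361 − 3317·7199
1 = −3317·14560 + 6561·7361
So 7361·6561 ≡ 1 (mod 14560), hence d = 6561.

6561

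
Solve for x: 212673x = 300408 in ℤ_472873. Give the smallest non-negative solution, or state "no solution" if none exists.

First find gcd(212673, 472873):
472873 = 2×212673 + 47527
212673 = 4×47527 + 22565
47527 = 2×22565 + 2397
22565 = 9×2397 + 992
2397 = 2×992 + 413
992 = 2×413 + 166
413 = 2×166 + 81
166 = 2×81 + 4
81 = 20×4 + 1
4 = 4×1 + 0
gcd = 1, so a unique solution mod 472873 exists.
Back-substitute for the Bézout coefficients:
1 = 81 − 20·4
1 = −20·166 + 41·81
1 = 41·413 − 102·166
1 = −102·992 + 245·413
1 = 245·2397 − 592·992
1 = −592·22565 + 5573·2397
1 = 5573·47527 − 11738·22565
1 = −11738·212673 + 52525·47527
1 = 52525·472873 − 116788·212673
So 212673·(-116788) ≡ 1 (mod 472873), giving 212673⁻¹ ≡ 356085.
x ≡ 212673⁻¹·300408 ≡ 356085·300408 ≡ 289858 (mod 472873).

289858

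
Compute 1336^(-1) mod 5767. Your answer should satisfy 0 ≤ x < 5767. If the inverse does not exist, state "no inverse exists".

4390

Apply the Euclidean algorithm to 5767 and 1336:
5767 = 4*1336 + 423
1336 = 3*423 + 67
423 = 6*67 + 21
67 = 3*21 + 4
21 = 5*4 + 1
4 = 4*1 + 0
gcd = 1, so the inverse exists. Back-substitute:
1 = 21 − 5·4
1 = −5·67 + 16·21
1 = 16·423 − 101·67
1 = −101·1336 + 319·423
1 = 319·5767 − 1377·1336
Hence 1336⁻¹ ≡ -1377 ≡ 4390 (mod 5767).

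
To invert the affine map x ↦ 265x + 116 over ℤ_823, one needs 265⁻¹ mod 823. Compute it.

382

Run Euclid on (823, 265):
823 = 3*265 + 28
265 = 9*28 + 13
28 = 2*13 + 2
13 = 6*2 + 1
2 = 2*1 + 0
Since gcd(265, 823) = 1, back-substitute to write 1 as a combination:
1 = 13 − 6·2
1 = −6·28 + 13·13
1 = 13·265 − 123·28
1 = −123·823 + 382·265
So 265·382 ≡ 1 (mod 823).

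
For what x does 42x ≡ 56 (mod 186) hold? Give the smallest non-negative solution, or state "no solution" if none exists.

no solution

gcd(42, 186):
186 = 4·42 + 18
42 = 2·18 + 6
18 = 3·6 + 0
gcd = 6, but 6 ∤ 56, so the congruence has no solution.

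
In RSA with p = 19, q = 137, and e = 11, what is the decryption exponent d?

φ(n) = (p−1)(q−1) = 18·136 = 2448.
Need d with 11·d ≡ 1 (mod 2448). Apply the extended Euclidean algorithm:
2448 = 222·11 + 6
11 = 1·6 + 5
6 = 1·5 + 1
5 = 5·1 + 0
Back-substitute:
1 = 6 − 5
1 = −11 + 2·6
1 = 2·2448 − 445·11
So 11·(-445) ≡ 1 (mod 2448), hence d ≡ -445 ≡ 2003 (mod 2448).

2003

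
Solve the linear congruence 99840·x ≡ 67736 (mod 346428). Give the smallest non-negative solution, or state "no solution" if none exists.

gcd(99840, 346428):
346428 = 3*99840 + 46908
99840 = 2*46908 + 6024
46908 = 7*6024 + 4740
6024 = 1*4740 + 1284
4740 = 3*1284 + 888
1284 = 1*888 + 396
888 = 2*396 + 96
396 = 4*96 + 12
96 = 8*12 + 0
gcd = 12, but 12 ∤ 67736, so the congruence has no solution.

no solution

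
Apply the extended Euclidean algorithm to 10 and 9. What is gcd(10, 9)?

Euclidean algorithm:
10 = 1*9 + 1
9 = 9*1 + 0
gcd(10, 9) = 1.
Express as a combination:
1 = 10 − 9
So 1 = (1)·10 + (-1)·9.

1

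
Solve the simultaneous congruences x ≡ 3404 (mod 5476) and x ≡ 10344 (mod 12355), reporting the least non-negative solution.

35296224

Write x = 3404 + 5476·k. Then 5476·k ≡ 10344 − 3404 ≡ 6940 (mod 12355).
Need 5476⁻¹ mod 12355. Extended Euclid on (12355, 5476):
12355 = 2·5476 + 1403
5476 = 3·1403 + 1267
1403 = 1·1267 + 136
1267 = 9·136 + 43
136 = 3·43 + 7
43 = 6·7 + 1
7 = 7·1 + 0
Back-substitute:
1 = 43 − 6·7
1 = −6·136 + 19·43
1 = 19·1267 − 177·136
1 = −177·1403 + 196·1267
1 = 196·5476 − 765·1403
1 = −765·12355 + 1726·5476
5476⁻¹ ≡ 1726 (mod 12355), so k ≡ 1726·6940 ≡ 6445 (mod 12355).
x = 3404 + 5476·6445 = 35296224.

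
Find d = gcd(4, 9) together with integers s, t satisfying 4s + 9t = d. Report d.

1

Apply Euclid's algorithm to 9 and 4:
9 = 2*4 + 1
4 = 4*1 + 0
gcd(4, 9) = 1.
Working backward:
1 = 9 − 2·4
So 1 = (1)·9 + (-2)·4.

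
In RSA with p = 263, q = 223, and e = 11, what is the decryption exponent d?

φ(n) = (p−1)(q−1) = 262·222 = 58164.
Need d with 11·d ≡ 1 (mod 58164). Apply the extended Euclidean algorithm:
58164 = 5287×11 + 7
11 = 1×7 + 4
7 = 1×4 + 3
4 = 1×3 + 1
3 = 3×1 + 0
Back-substitute:
1 = 4 − 3
1 = −7 + 2·4
1 = 2·11 − 3·7
1 = −3·58164 + 15863·11
So 11·15863 ≡ 1 (mod 58164), hence d = 15863.

15863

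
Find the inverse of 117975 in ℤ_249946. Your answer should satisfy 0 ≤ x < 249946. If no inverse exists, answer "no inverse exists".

Run Euclid on (249946, 117975):
249946 = 2·117975 + 13996
117975 = 8·13996 + 6007
13996 = 2·6007 + 1982
6007 = 3·1982 + 61
1982 = 32·61 + 30
61 = 2·30 + 1
30 = 30·1 + 0
The gcd is 1. Working backward:
1 = 61 − 2·30
1 = −2·1982 + 65·61
1 = 65·6007 − 197·1982
1 = −197·13996 + 459·6007
1 = 459·117975 − 3869·13996
1 = −3869·249946 + 8197·117975
So 117975·8197 ≡ 1 (mod 249946).

8197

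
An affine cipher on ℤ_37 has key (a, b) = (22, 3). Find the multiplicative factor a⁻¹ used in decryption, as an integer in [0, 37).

Run Euclid on (37, 22):
37 = 1×22 + 15
22 = 1×15 + 7
15 = 2×7 + 1
7 = 7×1 + 0
The gcd is 1. Working backward:
1 = 15 − 2·7
1 = −2·22 + 3·15
1 = 3·37 − 5·22
So 22·(-5) ≡ 1 (mod 37), and -5 ≡ 32 (mod 37).

32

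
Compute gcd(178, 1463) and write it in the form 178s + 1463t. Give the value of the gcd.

Repeated division:
1463 = 8×178 + 39
178 = 4×39 + 22
39 = 1×22 + 17
22 = 1×17 + 5
17 = 3×5 + 2
5 = 2×2 + 1
2 = 2×1 + 0
gcd(178, 1463) = 1.
Express as a combination:
1 = 5 − 2·2
1 = −2·17 + 7·5
1 = 7·22 − 9·17
1 = −9·39 + 16·22
1 = 16·178 − 73·39
1 = −73·1463 + 600·178
So 1 = (-73)·1463 + (600)·178.

1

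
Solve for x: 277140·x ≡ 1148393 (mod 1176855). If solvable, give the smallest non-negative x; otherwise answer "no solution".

gcd(277140, 1176855):
1176855 = 4·277140 + 68295
277140 = 4·68295 + 3960
68295 = 17·3960 + 975
3960 = 4·975 + 60
975 = 16·60 + 15
60 = 4·15 + 0
gcd = 15, but 15 ∤ 1148393, so the congruence has no solution.

no solution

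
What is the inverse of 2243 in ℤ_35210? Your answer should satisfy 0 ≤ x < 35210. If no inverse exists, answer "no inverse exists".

gcd(35210, 2243) by repeated division:
35210 = 15·2243 + 1565
2243 = 1·1565 + 678
1565 = 2·678 + 209
678 = 3·209 + 51
209 = 4·51 + 5
51 = 10·5 + 1
5 = 5·1 + 0
gcd = 1, so the inverse exists. Back-substitute:
1 = 51 − 10·5
1 = −10·209 + 41·51
1 = 41·678 − 133·209
1 = −133·1565 + 307·678
1 = 307·2243 − 440·1565
1 = −440·35210 + 6907·2243
So 2243·6907 ≡ 1 (mod 35210).

6907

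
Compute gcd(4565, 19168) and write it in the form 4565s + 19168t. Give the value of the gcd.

1

Repeated division:
19168 = 4*4565 + 908
4565 = 5*908 + 25
908 = 36*25 + 8
25 = 3*8 + 1
8 = 8*1 + 0
gcd(4565, 19168) = 1.
Express as a combination:
1 = 25 − 3·8
1 = −3·908 + 109·25
1 = 109·4565 − 548·908
1 = −548·19168 + 2301·4565
So 1 = (-548)·19168 + (2301)·4565.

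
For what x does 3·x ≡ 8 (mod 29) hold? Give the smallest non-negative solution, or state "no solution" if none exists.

22

First find gcd(3, 29):
29 = 9×3 + 2
3 = 1×2 + 1
2 = 2×1 + 0
gcd = 1, so a unique solution mod 29 exists.
Back-substitute for the Bézout coefficients:
1 = 3 − 2
1 = −29 + 10·3
So 3·(10) ≡ 1 (mod 29), giving 3⁻¹ ≡ 10.
x ≡ 3⁻¹·8 ≡ 10·8 ≡ 22 (mod 29).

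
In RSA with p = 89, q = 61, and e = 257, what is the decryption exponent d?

φ(n) = (p−1)(q−1) = 88·60 = 5280.
Need d with 257·d ≡ 1 (mod 5280). Apply the extended Euclidean algorithm:
5280 = 20*257 + 140
257 = 1*140 + 117
140 = 1*117 + 23
117 = 5*23 + 2
23 = 11*2 + 1
2 = 2*1 + 0
Back-substitute:
1 = 23 − 11·2
1 = −11·117 + 56·23
1 = 56·140 − 67·117
1 = −67·257 + 123·140
1 = 123·5280 − 2527·257
So 257·(-2527) ≡ 1 (mod 5280), hence d ≡ -2527 ≡ 2753 (mod 5280).

2753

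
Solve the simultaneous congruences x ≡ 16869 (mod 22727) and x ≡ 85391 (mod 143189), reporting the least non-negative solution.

Write x = 16869 + 22727·k. Then 22727·k ≡ 85391 − 16869 ≡ 68522 (mod 143189).
Need 22727⁻¹ mod 143189. Extended Euclid on (143189, 22727):
143189 = 6×22727 + 6827
22727 = 3×6827 + 2246
6827 = 3×2246 + 89
2246 = 25×89 + 21
89 = 4×21 + 5
21 = 4×5 + 1
5 = 5×1 + 0
Back-substitute:
1 = 21 − 4·5
1 = −4·89 + 17·21
1 = 17·2246 − 429·89
1 = −429·6827 + 1304·2246
1 = 1304·22727 − 4341·6827
1 = −4341·143189 + 27350·22727
22727⁻¹ ≡ 27350 (mod 143189), so k ≡ 27350·68522 ≡ 19068 (mod 143189).
x = 16869 + 22727·19068 = 433375305.

433375305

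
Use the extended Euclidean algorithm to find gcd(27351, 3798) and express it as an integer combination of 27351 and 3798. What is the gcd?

9

Apply Euclid's algorithm to 27351 and 3798:
27351 = 7×3798 + 765
3798 = 4×765 + 738
765 = 1×738 + 27
738 = 27×27 + 9
27 = 3×9 + 0
gcd(27351, 3798) = 9.
Express as a combination:
9 = 738 − 27·27
9 = −27·765 + 28·738
9 = 28·3798 − 139·765
9 = −139·27351 + 1001·3798
So 9 = (-139)·27351 + (1001)·3798.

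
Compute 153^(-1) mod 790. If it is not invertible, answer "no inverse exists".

Apply the Euclidean algorithm to 790 and 153:
790 = 5*153 + 25
153 = 6*25 + 3
25 = 8*3 + 1
3 = 3*1 + 0
The gcd is 1. Working backward:
1 = 25 − 8·3
1 = −8·153 + 49·25
1 = 49·790 − 253·153
Hence 153⁻¹ ≡ -253 ≡ 537 (mod 790).

537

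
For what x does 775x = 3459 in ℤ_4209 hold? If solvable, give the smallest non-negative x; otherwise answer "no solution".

First find gcd(775, 4209):
4209 = 5×775 + 334
775 = 2×334 + 107
334 = 3×107 + 13
107 = 8×13 + 3
13 = 4×3 + 1
3 = 3×1 + 0
gcd = 1, so a unique solution mod 4209 exists.
Back-substitute for the Bézout coefficients:
1 = 13 − 4·3
1 = −4·107 + 33·13
1 = 33·334 − 103·107
1 = −103·775 + 239·334
1 = 239·4209 − 1298·775
So 775·(-1298) ≡ 1 (mod 4209), giving 775⁻¹ ≡ 2911.
x ≡ 775⁻¹·3459 ≡ 2911·3459 ≡ 1221 (mod 4209).

1221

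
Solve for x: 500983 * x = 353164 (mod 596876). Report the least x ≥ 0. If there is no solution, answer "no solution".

First find gcd(500983, 596876):
596876 = 1*500983 + 95893
500983 = 5*95893 + 21518
95893 = 4*21518 + 9821
21518 = 2*9821 + 1876
9821 = 5*1876 + 441
1876 = 4*441 + 112
441 = 3*112 + 105
112 = 1*105 + 7
105 = 15*7 + 0
gcd = 7 and 7 | 353164, so solutions exist. Divide through by 7: 71569x ≡ 50452 (mod 85268).
Now find 71569⁻¹ mod 85268:
85268 = 1*71569 + 13699
71569 = 5*13699 + 3074
13699 = 4*3074 + 1403
3074 = 2*1403 + 268
1403 = 5*268 + 63
268 = 4*63 + 16
63 = 3*16 + 15
16 = 1*15 + 1
15 = 15*1 + 0
Back-substitute:
1 = 16 − 15
1 = −63 + 4·16
1 = 4·268 − 17·63
1 = −17·1403 + 89·268
1 = 89·3074 − 195·1403
1 = −195·13699 + 869·3074
1 = 869·71569 − 4540·13699
1 = −4540·85268 + 5409·71569
So 71569⁻¹ ≡ 5409 (mod 85268).
Then x ≡ 5409·50452 ≡ 37268 (mod 85268); the smallest non-negative solution is x = 37268.

37268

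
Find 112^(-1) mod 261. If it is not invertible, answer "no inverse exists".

Extended Euclidean algorithm:
261 = 2·112 + 37
112 = 3·37 + 1
37 = 37·1 + 0
Since gcd(112, 261) = 1, back-substitute to write 1 as a combination:
1 = 112 − 3·37
1 = −3·261 + 7·112
So 112·7 ≡ 1 (mod 261).

7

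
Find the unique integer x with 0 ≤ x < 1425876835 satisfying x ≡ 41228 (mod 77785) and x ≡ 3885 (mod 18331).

Write x = 41228 + 77785·k. Then 77785·k ≡ 3885 − 41228 ≡ 17650 (mod 18331).
Need 77785⁻¹ mod 18331. Extended Euclid on (18331, 4461):
18331 = 4*4461 + 487
4461 = 9*487 + 78
487 = 6*78 + 19
78 = 4*19 + 2
19 = 9*2 + 1
2 = 2*1 + 0
Back-substitute:
1 = 19 − 9·2
1 = −9·78 + 37·19
1 = 37·487 − 231·78
1 = −231·4461 + 2116·487
1 = 2116·18331 − 8695·4461
77785⁻¹ ≡ 9636 (mod 18331), so k ≡ 9636·17650 ≡ 382 (mod 18331).
x = 41228 + 77785·382 = 29755098.

29755098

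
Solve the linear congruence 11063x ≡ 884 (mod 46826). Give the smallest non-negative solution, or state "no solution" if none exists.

508

First find gcd(11063, 46826):
46826 = 4·11063 + 2574
11063 = 4·2574 + 767
2574 = 3·767 + 273
767 = 2·273 + 221
273 = 1·221 + 52
221 = 4·52 + 13
52 = 4·13 + 0
gcd = 13 and 13 | 884, so solutions exist. Divide through by 13: 851x ≡ 68 (mod 3602).
Now find 851⁻¹ mod 3602:
3602 = 4·851 + 198
851 = 4·198 + 59
198 = 3·59 + 21
59 = 2·21 + 17
21 = 1·17 + 4
17 = 4·4 + 1
4 = 4·1 + 0
Back-substitute:
1 = 17 − 4·4
1 = −4·21 + 5·17
1 = 5·59 − 14·21
1 = −14·198 + 47·59
1 = 47·851 − 202·198
1 = −202·3602 + 855·851
So 851⁻¹ ≡ 855 (mod 3602).
Then x ≡ 855·68 ≡ 508 (mod 3602); the smallest non-negative solution is x = 508.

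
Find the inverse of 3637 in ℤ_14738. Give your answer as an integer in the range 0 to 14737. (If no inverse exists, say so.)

14195

gcd(14738, 3637) by repeated division:
14738 = 4*3637 + 190
3637 = 19*190 + 27
190 = 7*27 + 1
27 = 27*1 + 0
The gcd is 1. Working backward:
1 = 190 − 7·27
1 = −7·3637 + 134·190
1 = 134·14738 − 543·3637
Hence 3637⁻¹ ≡ -543 ≡ 14195 (mod 14738).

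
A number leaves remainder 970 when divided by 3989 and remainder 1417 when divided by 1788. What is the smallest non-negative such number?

Write x = 970 + 3989·k. Then 3989·k ≡ 1417 − 970 ≡ 447 (mod 1788).
Need 3989⁻¹ mod 1788. Extended Euclid on (1788, 413):
1788 = 4×413 + 136
413 = 3×136 + 5
136 = 27×5 + 1
5 = 5×1 + 0
Back-substitute:
1 = 136 − 27·5
1 = −27·413 + 82·136
1 = 82·1788 − 355·413
3989⁻¹ ≡ 1433 (mod 1788), so k ≡ 1433·447 ≡ 447 (mod 1788).
x = 970 + 3989·447 = 1784053.

1784053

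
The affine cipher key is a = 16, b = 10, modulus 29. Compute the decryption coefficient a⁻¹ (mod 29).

20

Apply the Euclidean algorithm to 29 and 16:
29 = 1·16 + 13
16 = 1·13 + 3
13 = 4·3 + 1
3 = 3·1 + 0
Since gcd(16, 29) = 1, back-substitute to write 1 as a combination:
1 = 13 − 4·3
1 = −4·16 + 5·13
1 = 5·29 − 9·16
So 16·(-9) ≡ 1 (mod 29), and -9 ≡ 20 (mod 29).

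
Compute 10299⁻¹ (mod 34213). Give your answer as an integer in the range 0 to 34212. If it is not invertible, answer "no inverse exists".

3704

Extended Euclidean algorithm:
34213 = 3*10299 + 3316
10299 = 3*3316 + 351
3316 = 9*351 + 157
351 = 2*157 + 37
157 = 4*37 + 9
37 = 4*9 + 1
9 = 9*1 + 0
The gcd is 1. Working backward:
1 = 37 − 4·9
1 = −4·157 + 17·37
1 = 17·351 − 38·157
1 = −38·3316 + 359·351
1 = 359·10299 − 1115·3316
1 = −1115·34213 + 3704·10299
So 10299·3704 ≡ 1 (mod 34213).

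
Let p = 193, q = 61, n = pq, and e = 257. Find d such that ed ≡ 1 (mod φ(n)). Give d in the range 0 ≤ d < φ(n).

φ(n) = (p−1)(q−1) = 192·60 = 11520.
Need d with 257·d ≡ 1 (mod 11520). Apply the extended Euclidean algorithm:
11520 = 44*257 + 212
257 = 1*212 + 45
212 = 4*45 + 32
45 = 1*32 + 13
32 = 2*13 + 6
13 = 2*6 + 1
6 = 6*1 + 0
Back-substitute:
1 = 13 − 2·6
1 = −2·32 + 5·13
1 = 5·45 − 7·32
1 = −7·212 + 33·45
1 = 33·257 − 40·212
1 = −40·11520 + 1793·257
So 257·1793 ≡ 1 (mod 11520), hence d = 1793.

1793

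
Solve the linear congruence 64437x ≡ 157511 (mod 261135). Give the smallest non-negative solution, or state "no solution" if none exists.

no solution

gcd(64437, 261135):
261135 = 4·64437 + 3387
64437 = 19·3387 + 84
3387 = 40·84 + 27
84 = 3·27 + 3
27 = 9·3 + 0
gcd = 3, but 3 ∤ 157511, so the congruence has no solution.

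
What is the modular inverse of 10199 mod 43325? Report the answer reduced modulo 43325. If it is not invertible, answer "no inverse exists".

Run Euclid on (43325, 10199):
43325 = 4×10199 + 2529
10199 = 4×2529 + 83
2529 = 30×83 + 39
83 = 2×39 + 5
39 = 7×5 + 4
5 = 1×4 + 1
4 = 4×1 + 0
Since gcd(10199, 43325) = 1, back-substitute to write 1 as a combination:
1 = 5 − 4
1 = −39 + 8·5
1 = 8·83 − 17·39
1 = −17·2529 + 518·83
1 = 518·10199 − 2089·2529
1 = −2089·43325 + 8874·10199
So 10199·8874 ≡ 1 (mod 43325).

8874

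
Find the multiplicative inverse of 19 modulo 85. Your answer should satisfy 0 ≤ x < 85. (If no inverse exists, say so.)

9

Run Euclid on (85, 19):
85 = 4·19 + 9
19 = 2·9 + 1
9 = 9·1 + 0
Since gcd(19, 85) = 1, back-substitute to write 1 as a combination:
1 = 19 − 2·9
1 = −2·85 + 9·19
So 19·9 ≡ 1 (mod 85).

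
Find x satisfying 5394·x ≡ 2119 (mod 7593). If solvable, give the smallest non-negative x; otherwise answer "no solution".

no solution

gcd(5394, 7593):
7593 = 1×5394 + 2199
5394 = 2×2199 + 996
2199 = 2×996 + 207
996 = 4×207 + 168
207 = 1×168 + 39
168 = 4×39 + 12
39 = 3×12 + 3
12 = 4×3 + 0
gcd = 3, but 3 ∤ 2119, so the congruence has no solution.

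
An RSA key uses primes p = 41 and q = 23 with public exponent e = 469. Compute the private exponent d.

349

φ(n) = (p−1)(q−1) = 40·22 = 880.
Need d with 469·d ≡ 1 (mod 880). Apply the extended Euclidean algorithm:
880 = 1×469 + 411
469 = 1×411 + 58
411 = 7×58 + 5
58 = 11×5 + 3
5 = 1×3 + 2
3 = 1×2 + 1
2 = 2×1 + 0
Back-substitute:
1 = 3 − 2
1 = −5 + 2·3
1 = 2·58 − 23·5
1 = −23·411 + 163·58
1 = 163·469 − 186·411
1 = −186·880 + 349·469
So 469·349 ≡ 1 (mod 880), hence d = 349.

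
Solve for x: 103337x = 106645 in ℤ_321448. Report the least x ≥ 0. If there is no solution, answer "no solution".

305765

First find gcd(103337, 321448):
321448 = 3·103337 + 11437
103337 = 9·11437 + 404
11437 = 28·404 + 125
404 = 3·125 + 29
125 = 4·29 + 9
29 = 3·9 + 2
9 = 4·2 + 1
2 = 2·1 + 0
gcd = 1, so a unique solution mod 321448 exists.
Back-substitute for the Bézout coefficients:
1 = 9 − 4·2
1 = −4·29 + 13·9
1 = 13·125 − 56·29
1 = −56·404 + 181·125
1 = 181·11437 − 5124·404
1 = −5124·103337 + 46297·11437
1 = 46297·321448 − 144015·103337
So 103337·(-144015) ≡ 1 (mod 321448), giving 103337⁻¹ ≡ 177433.
x ≡ 103337⁻¹·106645 ≡ 177433·106645 ≡ 305765 (mod 321448).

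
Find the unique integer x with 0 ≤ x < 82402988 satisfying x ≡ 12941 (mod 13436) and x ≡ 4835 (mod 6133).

9216601

Write x = 12941 + 13436·k. Then 13436·k ≡ 4835 − 12941 ≡ 4160 (mod 6133).
Need 13436⁻¹ mod 6133. Extended Euclid on (6133, 1170):
6133 = 5×1170 + 283
1170 = 4×283 + 38
283 = 7×38 + 17
38 = 2×17 + 4
17 = 4×4 + 1
4 = 4×1 + 0
Back-substitute:
1 = 17 − 4·4
1 = −4·38 + 9·17
1 = 9·283 − 67·38
1 = −67·1170 + 277·283
1 = 277·6133 − 1452·1170
13436⁻¹ ≡ 4681 (mod 6133), so k ≡ 4681·4160 ≡ 685 (mod 6133).
x = 12941 + 13436·685 = 9216601.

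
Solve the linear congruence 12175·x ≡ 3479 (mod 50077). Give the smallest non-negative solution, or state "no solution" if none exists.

First find gcd(12175, 50077):
50077 = 4*12175 + 1377
12175 = 8*1377 + 1159
1377 = 1*1159 + 218
1159 = 5*218 + 69
218 = 3*69 + 11
69 = 6*11 + 3
11 = 3*3 + 2
3 = 1*2 + 1
2 = 2*1 + 0
gcd = 1, so a unique solution mod 50077 exists.
Back-substitute for the Bézout coefficients:
1 = 3 − 2
1 = −11 + 4·3
1 = 4·69 − 25·11
1 = −25·218 + 79·69
1 = 79·1159 − 420·218
1 = −420·1377 + 499·1159
1 = 499·12175 − 4412·1377
1 = −4412·50077 + 18147·12175
So 12175·(18147) ≡ 1 (mod 50077), giving 12175⁻¹ ≡ 18147.
x ≡ 12175⁻¹·3479 ≡ 18147·3479 ≡ 36393 (mod 50077).

36393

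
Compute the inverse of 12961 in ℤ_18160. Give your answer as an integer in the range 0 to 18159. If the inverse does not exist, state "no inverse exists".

15921

Run Euclid on (18160, 12961):
18160 = 1·12961 + 5199
12961 = 2·5199 + 2563
5199 = 2·2563 + 73
2563 = 35·73 + 8
73 = 9·8 + 1
8 = 8·1 + 0
Since gcd(12961, 18160) = 1, back-substitute to write 1 as a combination:
1 = 73 − 9·8
1 = −9·2563 + 316·73
1 = 316·5199 − 641·2563
1 = −641·12961 + 1598·5199
1 = 1598·18160 − 2239·12961
So 12961·(-2239) ≡ 1 (mod 18160), and -2239 ≡ 15921 (mod 18160).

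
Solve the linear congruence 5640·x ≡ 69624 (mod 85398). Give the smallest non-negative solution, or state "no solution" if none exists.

3828

First find gcd(5640, 85398):
85398 = 15×5640 + 798
5640 = 7×798 + 54
798 = 14×54 + 42
54 = 1×42 + 12
42 = 3×12 + 6
12 = 2×6 + 0
gcd = 6 and 6 | 69624, so solutions exist. Divide through by 6: 940x ≡ 11604 (mod 14233).
Now find 940⁻¹ mod 14233:
14233 = 15*940 + 133
940 = 7*133 + 9
133 = 14*9 + 7
9 = 1*7 + 2
7 = 3*2 + 1
2 = 2*1 + 0
Back-substitute:
1 = 7 − 3·2
1 = −3·9 + 4·7
1 = 4·133 − 59·9
1 = −59·940 + 417·133
1 = 417·14233 − 6314·940
So 940·(-6314) ≡ 1 (mod 14233), i.e. 940⁻¹ ≡ 7919.
Then x ≡ 7919·11604 ≡ 3828 (mod 14233); the smallest non-negative solution is x = 3828.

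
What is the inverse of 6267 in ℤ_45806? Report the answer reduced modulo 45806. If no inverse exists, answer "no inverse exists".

34455

Run Euclid on (45806, 6267):
45806 = 7×6267 + 1937
6267 = 3×1937 + 456
1937 = 4×456 + 113
456 = 4×113 + 4
113 = 28×4 + 1
4 = 4×1 + 0
The gcd is 1. Working backward:
1 = 113 − 28·4
1 = −28·456 + 113·113
1 = 113·1937 − 480·456
1 = −480·6267 + 1553·1937
1 = 1553·45806 − 11351·6267
Hence 6267⁻¹ ≡ -11351 ≡ 34455 (mod 45806).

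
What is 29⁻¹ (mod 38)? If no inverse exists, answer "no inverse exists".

Run Euclid on (38, 29):
38 = 1·29 + 9
29 = 3·9 + 2
9 = 4·2 + 1
2 = 2·1 + 0
Since gcd(29, 38) = 1, back-substitute to write 1 as a combination:
1 = 9 − 4·2
1 = −4·29 + 13·9
1 = 13·38 − 17·29
Thus 29·(-17) ≡ 1 (mod 38); reducing, -17 mod 38 = 21.

21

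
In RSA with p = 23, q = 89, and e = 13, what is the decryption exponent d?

φ(n) = (p−1)(q−1) = 22·88 = 1936.
Need d with 13·d ≡ 1 (mod 1936). Apply the extended Euclidean algorithm:
1936 = 148×13 + 12
13 = 1×12 + 1
12 = 12×1 + 0
Back-substitute:
1 = 13 − 12
1 = −1936 + 149·13
So 13·149 ≡ 1 (mod 1936), hence d = 149.

149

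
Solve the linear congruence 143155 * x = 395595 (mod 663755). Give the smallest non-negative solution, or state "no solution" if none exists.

First find gcd(143155, 663755):
663755 = 4·143155 + 91135
143155 = 1·91135 + 52020
91135 = 1·52020 + 39115
52020 = 1·39115 + 12905
39115 = 3·12905 + 400
12905 = 32·400 + 105
400 = 3·105 + 85
105 = 1·85 + 20
85 = 4·20 + 5
20 = 4·5 + 0
gcd = 5 and 5 | 395595, so solutions exist. Divide through by 5: 28631x ≡ 79119 (mod 132751).
Now find 28631⁻¹ mod 132751:
132751 = 4·28631 + 18227
28631 = 1·18227 + 10404
18227 = 1·10404 + 7823
10404 = 1·7823 + 2581
7823 = 3·2581 + 80
2581 = 32·80 + 21
80 = 3·21 + 17
21 = 1·17 + 4
17 = 4·4 + 1
4 = 4·1 + 0
Back-substitute:
1 = 17 − 4·4
1 = −4·21 + 5·17
1 = 5·80 − 19·21
1 = −19·2581 + 613·80
1 = 613·7823 − 1858·2581
1 = −1858·10404 + 2471·7823
1 = 2471·18227 − 4329·10404
1 = −4329·28631 + 6800·18227
1 = 6800·132751 − 31529·28631
So 28631·(-31529) ≡ 1 (mod 132751), i.e. 28631⁻¹ ≡ 101222.
Then x ≡ 101222·79119 ≡ 113841 (mod 132751); the smallest non-negative solution is x = 113841.

113841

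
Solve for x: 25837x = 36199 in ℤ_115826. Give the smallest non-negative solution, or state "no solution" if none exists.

First find gcd(25837, 115826):
115826 = 4×25837 + 12478
25837 = 2×12478 + 881
12478 = 14×881 + 144
881 = 6×144 + 17
144 = 8×17 + 8
17 = 2×8 + 1
8 = 8×1 + 0
gcd = 1, so a unique solution mod 115826 exists.
Back-substitute for the Bézout coefficients:
1 = 17 − 2·8
1 = −2·144 + 17·17
1 = 17·881 − 104·144
1 = −104·12478 + 1473·881
1 = 1473·25837 − 3050·12478
1 = −3050·115826 + 13673·25837
So 25837·(13673) ≡ 1 (mod 115826), giving 25837⁻¹ ≡ 13673.
x ≡ 25837⁻¹·36199 ≡ 13673·36199 ≡ 24429 (mod 115826).

24429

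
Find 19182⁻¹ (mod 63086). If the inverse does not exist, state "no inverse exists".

no inverse exists

Compute gcd(19182, 63086):
63086 = 3·19182 + 5540
19182 = 3·5540 + 2562
5540 = 2·2562 + 416
2562 = 6·416 + 66
416 = 6·66 + 20
66 = 3·20 + 6
20 = 3·6 + 2
6 = 3·2 + 0
gcd(19182, 63086) = 2 ≠ 1, so 19182 has no multiplicative inverse modulo 63086.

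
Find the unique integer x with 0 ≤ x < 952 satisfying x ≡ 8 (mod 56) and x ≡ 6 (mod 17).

Write x = 8 + 56·k. Then 56·k ≡ 6 − 8 ≡ 15 (mod 17).
Need 56⁻¹ mod 17. Extended Euclid on (17, 5):
17 = 3*5 + 2
5 = 2*2 + 1
2 = 2*1 + 0
Back-substitute:
1 = 5 − 2·2
1 = −2·17 + 7·5
56⁻¹ ≡ 7 (mod 17), so k ≡ 7·15 ≡ 3 (mod 17).
x = 8 + 56·3 = 176.

176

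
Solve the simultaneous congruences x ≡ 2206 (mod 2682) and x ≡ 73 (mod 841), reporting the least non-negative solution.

Write x = 2206 + 2682·k. Then 2682·k ≡ 73 − 2206 ≡ 390 (mod 841).
Need 2682⁻¹ mod 841. Extended Euclid on (841, 159):
841 = 5*159 + 46
159 = 3*46 + 21
46 = 2*21 + 4
21 = 5*4 + 1
4 = 4*1 + 0
Back-substitute:
1 = 21 − 5·4
1 = −5·46 + 11·21
1 = 11·159 − 38·46
1 = −38·841 + 201·159
2682⁻¹ ≡ 201 (mod 841), so k ≡ 201·390 ≡ 177 (mod 841).
x = 2206 + 2682·177 = 476920.

476920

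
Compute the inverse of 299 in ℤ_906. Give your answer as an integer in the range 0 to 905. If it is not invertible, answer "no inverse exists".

Extended Euclidean algorithm:
906 = 3*299 + 9
299 = 33*9 + 2
9 = 4*2 + 1
2 = 2*1 + 0
gcd = 1, so the inverse exists. Back-substitute:
1 = 9 − 4·2
1 = −4·299 + 133·9
1 = 133·906 − 403·299
Hence 299⁻¹ ≡ -403 ≡ 503 (mod 906).

503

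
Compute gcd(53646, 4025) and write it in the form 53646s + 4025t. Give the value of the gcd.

1

Repeated division:
53646 = 13·4025 + 1321
4025 = 3·1321 + 62
1321 = 21·62 + 19
62 = 3·19 + 5
19 = 3·5 + 4
5 = 1·4 + 1
4 = 4·1 + 0
gcd(53646, 4025) = 1.
Working backward:
1 = 5 − 4
1 = −19 + 4·5
1 = 4·62 − 13·19
1 = −13·1321 + 277·62
1 = 277·4025 − 844·1321
1 = −844·53646 + 11249·4025
So 1 = (-844)·53646 + (11249)·4025.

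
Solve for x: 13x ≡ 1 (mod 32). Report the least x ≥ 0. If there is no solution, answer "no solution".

First find gcd(13, 32):
32 = 2×13 + 6
13 = 2×6 + 1
6 = 6×1 + 0
gcd = 1, so a unique solution mod 32 exists.
Back-substitute for the Bézout coefficients:
1 = 13 − 2·6
1 = −2·32 + 5·13
So 13·(5) ≡ 1 (mod 32), giving 13⁻¹ ≡ 5.
x ≡ 13⁻¹·1 ≡ 5·1 ≡ 5 (mod 32).

5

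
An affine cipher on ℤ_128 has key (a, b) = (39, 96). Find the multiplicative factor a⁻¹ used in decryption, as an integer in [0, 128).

Apply the Euclidean algorithm to 128 and 39:
128 = 3×39 + 11
39 = 3×11 + 6
11 = 1×6 + 5
6 = 1×5 + 1
5 = 5×1 + 0
Since gcd(39, 128) = 1, back-substitute to write 1 as a combination:
1 = 6 − 5
1 = −11 + 2·6
1 = 2·39 − 7·11
1 = −7·128 + 23·39
So 39·23 ≡ 1 (mod 128).

23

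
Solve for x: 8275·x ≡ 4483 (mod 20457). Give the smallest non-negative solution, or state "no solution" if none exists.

First find gcd(8275, 20457):
20457 = 2*8275 + 3907
8275 = 2*3907 + 461
3907 = 8*461 + 219
461 = 2*219 + 23
219 = 9*23 + 12
23 = 1*12 + 11
12 = 1*11 + 1
11 = 11*1 + 0
gcd = 1, so a unique solution mod 20457 exists.
Back-substitute for the Bézout coefficients:
1 = 12 − 11
1 = −23 + 2·12
1 = 2·219 − 19·23
1 = −19·461 + 40·219
1 = 40·3907 − 339·461
1 = −339·8275 + 718·3907
1 = 718·20457 − 1775·8275
So 8275·(-1775) ≡ 1 (mod 20457), giving 8275⁻¹ ≡ 18682.
x ≡ 8275⁻¹·4483 ≡ 18682·4483 ≡ 448 (mod 20457).

448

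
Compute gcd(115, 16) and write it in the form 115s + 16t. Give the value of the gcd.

1

Apply Euclid's algorithm to 115 and 16:
115 = 7×16 + 3
16 = 5×3 + 1
3 = 3×1 + 0
gcd(115, 16) = 1.
Back-substituting:
1 = 16 − 5·3
1 = −5·115 + 36·16
So 1 = (-5)·115 + (36)·16.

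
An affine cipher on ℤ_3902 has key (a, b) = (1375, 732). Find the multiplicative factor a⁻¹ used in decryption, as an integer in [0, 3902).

105

gcd(3902, 1375) by repeated division:
3902 = 2·1375 + 1152
1375 = 1·1152 + 223
1152 = 5·223 + 37
223 = 6·37 + 1
37 = 37·1 + 0
The gcd is 1. Working backward:
1 = 223 − 6·37
1 = −6·1152 + 31·223
1 = 31·1375 − 37·1152
1 = −37·3902 + 105·1375
So 1375·105 ≡ 1 (mod 3902).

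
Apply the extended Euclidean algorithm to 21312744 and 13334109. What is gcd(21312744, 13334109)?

Repeated division:
21312744 = 1*13334109 + 7978635
13334109 = 1*7978635 + 5355474
7978635 = 1*5355474 + 2623161
5355474 = 2*2623161 + 109152
2623161 = 24*109152 + 3513
109152 = 31*3513 + 249
3513 = 14*249 + 27
249 = 9*27 + 6
27 = 4*6 + 3
6 = 2*3 + 0
gcd(21312744, 13334109) = 3.
Express as a combination:
3 = 27 − 4·6
3 = −4·249 + 37·27
3 = 37·3513 − 522·249
3 = −522·109152 + 16219·3513
3 = 16219·2623161 − 389778·109152
3 = −389778·5355474 + 795775·2623161
3 = 795775·7978635 − 1185553·5355474
3 = −1185553·13334109 + 1981328·7978635
3 = 1981328·21312744 − 3166881·13334109
So 3 = (1981328)·21312744 + (-3166881)·13334109.

3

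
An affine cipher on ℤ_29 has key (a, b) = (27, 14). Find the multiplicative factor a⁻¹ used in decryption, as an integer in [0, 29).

gcd(29, 27) by repeated division:
29 = 1*27 + 2
27 = 13*2 + 1
2 = 2*1 + 0
Since gcd(27, 29) = 1, back-substitute to write 1 as a combination:
1 = 27 − 13·2
1 = −13·29 + 14·27
So 27·14 ≡ 1 (mod 29).

14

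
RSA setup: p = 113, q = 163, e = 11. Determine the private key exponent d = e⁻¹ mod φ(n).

φ(n) = (p−1)(q−1) = 112·162 = 18144.
Need d with 11·d ≡ 1 (mod 18144). Apply the extended Euclidean algorithm:
18144 = 1649*11 + 5
11 = 2*5 + 1
5 = 5*1 + 0
Back-substitute:
1 = 11 − 2·5
1 = −2·18144 + 3299·11
So 11·3299 ≡ 1 (mod 18144), hence d = 3299.

3299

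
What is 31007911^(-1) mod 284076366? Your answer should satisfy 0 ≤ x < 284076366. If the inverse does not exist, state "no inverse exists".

Extended Euclidean algorithm:
284076366 = 9*31007911 + 5005167
31007911 = 6*5005167 + 976909
5005167 = 5*976909 + 120622
976909 = 8*120622 + 11933
120622 = 10*11933 + 1292
11933 = 9*1292 + 305
1292 = 4*305 + 72
305 = 4*72 + 17
72 = 4*17 + 4
17 = 4*4 + 1
4 = 4*1 + 0
gcd = 1, so the inverse exists. Back-substitute:
1 = 17 − 4·4
1 = −4·72 + 17·17
1 = 17·305 − 72·72
1 = −72·1292 + 305·305
1 = 305·11933 − 2817·1292
1 = −2817·120622 + 28475·11933
1 = 28475·976909 − 230617·120622
1 = −230617·5005167 + 1181560·976909
1 = 1181560·31007911 − 7319977·5005167
1 = −7319977·284076366 + 67061353·31007911
So 31007911·67061353 ≡ 1 (mod 284076366).

67061353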